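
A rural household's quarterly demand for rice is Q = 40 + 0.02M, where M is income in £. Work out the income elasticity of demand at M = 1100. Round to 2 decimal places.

At M = 1100: Q = 62.000.
dQ/dM = 0.02.
η = (dQ/dM)·(M/Q) = 0.02 × (1100/62.000) = 0.35.

0.35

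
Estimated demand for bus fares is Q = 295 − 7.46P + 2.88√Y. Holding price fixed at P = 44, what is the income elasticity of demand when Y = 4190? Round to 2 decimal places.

At P = 44, Y = 4190: Q = 153.183.
Holding P constant, ∂Q/∂Y = 2.88/(2√Y) = 0.0222462.
η_Y = (∂Q/∂Y)·(Y/Q) = 0.0222462 × (4190/153.183) = 0.61.

0.61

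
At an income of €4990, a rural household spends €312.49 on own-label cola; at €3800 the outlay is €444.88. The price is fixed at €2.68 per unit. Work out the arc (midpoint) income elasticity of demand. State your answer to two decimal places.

With a constant price, Q₁ = 312.49/2.68 = 116.601 and Q₂ = 444.88/2.68 = 166.000 (equivalently, work directly with expenditure since P cancels).
Midpoint %ΔQ = (444.88 − 312.49)/378.69 = 0.34960; midpoint %ΔI = (3800 − 4990)/4395 = -0.27076.
η = 0.34960 / -0.27076 = -1.29.

-1.29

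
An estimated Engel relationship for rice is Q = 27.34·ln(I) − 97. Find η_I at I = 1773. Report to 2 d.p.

At I = 1773: Q = 107.515.
dQ/dI = 27.34/I = 0.0154202 at this income.
η = (dQ/dI)·(I/Q) = 0.0154202 × (1773/107.515) = 0.25.

0.25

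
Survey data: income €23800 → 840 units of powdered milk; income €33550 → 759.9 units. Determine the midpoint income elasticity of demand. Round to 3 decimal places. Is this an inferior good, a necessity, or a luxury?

-0.294 (inferior good)

ΔQ = 759.9 − 840 = -80.1; midpoint Q̄ = (840 + 759.9)/2 = 799.95.
ΔI = 33550 − 23800 = 9750; midpoint Ī = (23800 + 33550)/2 = 28675.
η = (ΔQ/Q̄) ÷ (ΔI/Ī) = (-80.1/799.95) ÷ (9750/28675) = -0.294.
η < 0 ⇒ inferior good.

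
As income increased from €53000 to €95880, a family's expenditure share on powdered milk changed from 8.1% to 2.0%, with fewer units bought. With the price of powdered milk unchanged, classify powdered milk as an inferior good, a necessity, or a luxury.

Quantity demanded falls as income rises, so η < 0.

inferior good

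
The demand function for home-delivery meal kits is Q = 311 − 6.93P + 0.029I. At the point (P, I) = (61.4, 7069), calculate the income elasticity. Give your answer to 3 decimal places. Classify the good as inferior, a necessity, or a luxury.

At P = 61.4, I = 7069: Q = 90.499.
Holding P constant, ∂Q/∂I = 0.029.
η_I = (∂Q/∂I)·(I/Q) = 0.029 × (7069/90.499) = 2.265.
Since η > 1, this is a luxury.

2.265 (luxury)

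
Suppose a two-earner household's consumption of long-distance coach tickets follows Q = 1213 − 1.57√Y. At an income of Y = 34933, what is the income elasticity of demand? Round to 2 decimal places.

-0.16

At Y = 34933: Q = 919.561.
dQ/dY = -1.57/(2√Y) = -0.00420002 at this income.
η = (dQ/dY)·(Y/Q) = -0.00420002 × (34933/919.561) = -0.16.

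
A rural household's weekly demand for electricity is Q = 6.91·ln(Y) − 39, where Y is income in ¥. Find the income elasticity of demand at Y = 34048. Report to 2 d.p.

At Y = 34048: Q = 33.109.
dQ/dY = 6.91/Y = 0.000202949 at this income.
η = (dQ/dY)·(Y/Q) = 0.000202949 × (34048/33.109) = 0.21.

0.21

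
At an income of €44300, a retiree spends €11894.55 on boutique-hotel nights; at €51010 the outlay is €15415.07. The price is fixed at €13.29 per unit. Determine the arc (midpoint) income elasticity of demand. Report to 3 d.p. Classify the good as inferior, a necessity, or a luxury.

With a constant price, Q₁ = 11894.55/13.29 = 895.000 and Q₂ = 15415.07/13.29 = 1159.900 (equivalently, work directly with expenditure since P cancels).
Midpoint %ΔQ = (15415.07 − 11894.55)/13654.81 = 0.25782; midpoint %ΔI = (51010 − 44300)/47655 = 0.14080.
η = 0.25782 / 0.14080 = 1.831.
η > 1 ⇒ luxury.

1.831 (luxury)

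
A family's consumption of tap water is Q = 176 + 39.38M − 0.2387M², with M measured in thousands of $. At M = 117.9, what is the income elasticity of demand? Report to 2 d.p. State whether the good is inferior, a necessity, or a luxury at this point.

At M = 117.9: Q = 1500.8741.
dQ/dM = 39.38 − 0.4774M = -16.90546.
η = (dQ/dM)·(M/Q) = -16.90546 × (117.9/1500.8741) = -1.33.
η < 0 ⇒ inferior good.

-1.33 (inferior good)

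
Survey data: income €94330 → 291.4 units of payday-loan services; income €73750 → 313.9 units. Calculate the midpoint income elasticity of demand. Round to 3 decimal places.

ΔQ = 313.9 − 291.4 = 22.5; midpoint Q̄ = (291.4 + 313.9)/2 = 302.65.
ΔI = 73750 − 94330 = -20580; midpoint Ī = (94330 + 73750)/2 = 84040.
η = (ΔQ/Q̄) ÷ (ΔI/Ī) = (22.5/302.65) ÷ (-20580/84040) = -0.304.

-0.304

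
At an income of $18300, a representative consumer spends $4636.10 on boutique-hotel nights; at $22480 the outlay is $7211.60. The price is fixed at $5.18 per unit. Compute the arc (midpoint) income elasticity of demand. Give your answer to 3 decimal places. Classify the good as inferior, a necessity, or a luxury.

2.121 (luxury)

With a constant price, Q₁ = 4636.10/5.18 = 895.000 and Q₂ = 7211.60/5.18 = 1392.201 (equivalently, work directly with expenditure since P cancels).
Midpoint %ΔQ = (7211.60 − 4636.10)/5923.85 = 0.43477; midpoint %ΔI = (22480 − 18300)/20390 = 0.20500.
η = 0.43477 / 0.20500 = 2.121.
η > 1 ⇒ luxury.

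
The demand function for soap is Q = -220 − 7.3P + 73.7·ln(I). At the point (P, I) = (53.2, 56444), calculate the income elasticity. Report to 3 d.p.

At P = 53.2, I = 56444: Q = 197.992.
Holding P constant, ∂Q/∂I = 73.7/I = 0.00130572.
η_I = (∂Q/∂I)·(I/Q) = 0.00130572 × (56444/197.992) = 0.372.

0.372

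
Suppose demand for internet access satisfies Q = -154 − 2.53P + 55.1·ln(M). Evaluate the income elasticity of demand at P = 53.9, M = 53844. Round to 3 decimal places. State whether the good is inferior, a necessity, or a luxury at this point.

At P = 53.9, M = 53844: Q = 309.884.
Holding P constant, ∂Q/∂M = 55.1/M = 0.00102333.
η_M = (∂Q/∂M)·(M/Q) = 0.00102333 × (53844/309.884) = 0.178.
Since 0 < η < 1, this is a necessity.

0.178 (necessity)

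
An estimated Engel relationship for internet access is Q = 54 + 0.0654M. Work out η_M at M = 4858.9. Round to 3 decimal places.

At M = 4858.9: Q = 371.772.
dQ/dM = 0.0654.
η = (dQ/dM)·(M/Q) = 0.0654 × (4858.9/371.772) = 0.855.

0.855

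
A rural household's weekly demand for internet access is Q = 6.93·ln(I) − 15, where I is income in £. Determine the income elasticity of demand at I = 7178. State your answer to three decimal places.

At I = 7178: Q = 46.530.
dQ/dI = 6.93/I = 0.00096545 at this income.
η = (dQ/dI)·(I/Q) = 0.00096545 × (7178/46.530) = 0.149.

0.149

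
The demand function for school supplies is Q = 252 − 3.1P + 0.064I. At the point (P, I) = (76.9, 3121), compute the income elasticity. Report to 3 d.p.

At P = 76.9, I = 3121: Q = 213.354.
Holding P constant, ∂Q/∂I = 0.064.
η_I = (∂Q/∂I)·(I/Q) = 0.064 × (3121/213.354) = 0.936.

0.936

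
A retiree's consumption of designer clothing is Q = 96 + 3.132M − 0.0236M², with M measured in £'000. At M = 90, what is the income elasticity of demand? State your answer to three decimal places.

-0.538

At M = 90: Q = 186.7200.
dQ/dM = 3.132 − 0.0472M = -1.11600.
η = (dQ/dM)·(M/Q) = -1.11600 × (90/186.7200) = -0.538.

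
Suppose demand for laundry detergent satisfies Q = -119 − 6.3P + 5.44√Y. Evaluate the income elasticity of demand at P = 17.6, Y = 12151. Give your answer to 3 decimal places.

At P = 17.6, Y = 12151: Q = 369.780.
Holding P constant, ∂Q/∂Y = 5.44/(2√Y) = 0.0246753.
η_Y = (∂Q/∂Y)·(Y/Q) = 0.0246753 × (12151/369.780) = 0.811.

0.811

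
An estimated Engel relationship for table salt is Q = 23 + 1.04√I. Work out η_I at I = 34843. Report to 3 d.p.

0.447

At I = 34843: Q = 217.129.
dQ/dI = 1.04/(2√I) = 0.00278577 at this income.
η = (dQ/dI)·(I/Q) = 0.00278577 × (34843/217.129) = 0.447.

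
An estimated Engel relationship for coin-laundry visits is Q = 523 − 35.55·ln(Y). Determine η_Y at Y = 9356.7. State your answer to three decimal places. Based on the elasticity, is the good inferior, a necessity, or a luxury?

At Y = 9356.7: Q = 197.936.
dQ/dY = -35.55/Y = -0.00379942 at this income.
η = (dQ/dY)·(Y/Q) = -0.00379942 × (9356.7/197.936) = -0.180.
Since η < 0, the good is an inferior good.

-0.180 (inferior good)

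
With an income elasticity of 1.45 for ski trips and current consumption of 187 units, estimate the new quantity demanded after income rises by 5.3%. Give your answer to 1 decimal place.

201.4

%ΔQ ≈ η × %ΔI = 1.45 × 5.3% = 7.685%.
New Q ≈ 187 × (1 + 0.07685) = 201.4.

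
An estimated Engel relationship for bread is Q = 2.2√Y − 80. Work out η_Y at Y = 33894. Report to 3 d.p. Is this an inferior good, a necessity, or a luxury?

0.623 (necessity)

At Y = 33894: Q = 325.027.
dQ/dY = 2.2/(2√Y) = 0.00597491 at this income.
η = (dQ/dY)·(Y/Q) = 0.00597491 × (33894/325.027) = 0.623.
Since 0 < η < 1, the good is a necessity.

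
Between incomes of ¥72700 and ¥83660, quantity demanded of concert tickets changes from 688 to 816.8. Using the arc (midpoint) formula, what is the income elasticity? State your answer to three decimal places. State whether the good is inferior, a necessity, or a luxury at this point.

1.221 (luxury)

ΔQ = 816.8 − 688 = 128.8; midpoint Q̄ = (688 + 816.8)/2 = 752.4.
ΔI = 83660 − 72700 = 10960; midpoint Ī = (72700 + 83660)/2 = 78180.
η = (ΔQ/Q̄) ÷ (ΔI/Ī) = (128.8/752.4) ÷ (10960/78180) = 1.221.
η > 1 ⇒ luxury.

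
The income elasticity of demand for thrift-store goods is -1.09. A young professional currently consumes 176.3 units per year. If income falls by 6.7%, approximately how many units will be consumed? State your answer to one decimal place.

%ΔQ ≈ η × %ΔI = -1.09 × (-6.7%) = 7.303%.
New Q ≈ 176.3 × (1 + 0.07303) = 189.2.

189.2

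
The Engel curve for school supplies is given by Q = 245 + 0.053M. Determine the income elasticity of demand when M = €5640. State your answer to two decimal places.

At M = 5640: Q = 543.920.
dQ/dM = 0.053.
η = (dQ/dM)·(M/Q) = 0.053 × (5640/543.920) = 0.55.

0.55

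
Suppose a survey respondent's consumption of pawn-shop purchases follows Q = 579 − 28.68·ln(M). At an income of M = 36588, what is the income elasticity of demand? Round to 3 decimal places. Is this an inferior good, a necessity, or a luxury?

At M = 36588: Q = 277.646.
dQ/dM = -28.68/M = -0.000783864 at this income.
η = (dQ/dM)·(M/Q) = -0.000783864 × (36588/277.646) = -0.103.
Since η < 0, the good is an inferior good.

-0.103 (inferior good)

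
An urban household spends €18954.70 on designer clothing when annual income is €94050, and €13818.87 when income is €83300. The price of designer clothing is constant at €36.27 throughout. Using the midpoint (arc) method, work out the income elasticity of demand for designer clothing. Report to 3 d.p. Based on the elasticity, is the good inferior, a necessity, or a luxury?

With a constant price, Q₁ = 18954.70/36.27 = 522.600 and Q₂ = 13818.87/36.27 = 381.000 (equivalently, work directly with expenditure since P cancels).
Midpoint %ΔQ = (13818.87 − 18954.70)/16386.79 = -0.31341; midpoint %ΔI = (83300 − 94050)/88675 = -0.12123.
η = -0.31341 / -0.12123 = 2.585.
η > 1 ⇒ luxury.

2.585 (luxury)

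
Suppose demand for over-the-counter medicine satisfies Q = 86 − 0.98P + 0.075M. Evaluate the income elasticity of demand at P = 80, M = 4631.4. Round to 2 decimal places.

0.98

At P = 80, M = 4631.4: Q = 354.955.
Holding P constant, ∂Q/∂M = 0.075.
η_M = (∂Q/∂M)·(M/Q) = 0.075 × (4631.4/354.955) = 0.98.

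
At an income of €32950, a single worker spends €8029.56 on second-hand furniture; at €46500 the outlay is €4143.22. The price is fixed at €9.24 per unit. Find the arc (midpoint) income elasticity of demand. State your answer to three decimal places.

-1.872

With a constant price, Q₁ = 8029.56/9.24 = 869.000 and Q₂ = 4143.22/9.24 = 448.400 (equivalently, work directly with expenditure since P cancels).
Midpoint %ΔQ = (4143.22 − 8029.56)/6086.39 = -0.63853; midpoint %ΔI = (46500 − 32950)/39725 = 0.34110.
η = -0.63853 / 0.34110 = -1.872.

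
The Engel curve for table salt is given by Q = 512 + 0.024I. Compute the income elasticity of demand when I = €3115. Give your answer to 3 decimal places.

0.127

At I = 3115: Q = 586.760.
dQ/dI = 0.024.
η = (dQ/dI)·(I/Q) = 0.024 × (3115/586.760) = 0.127.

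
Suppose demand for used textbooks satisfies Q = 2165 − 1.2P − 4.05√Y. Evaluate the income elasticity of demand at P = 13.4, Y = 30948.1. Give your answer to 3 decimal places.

At P = 13.4, Y = 30948.1: Q = 1436.441.
Holding P constant, ∂Q/∂Y = -4.05/(2√Y) = -0.0115109.
η_Y = (∂Q/∂Y)·(Y/Q) = -0.0115109 × (30948.1/1436.441) = -0.248.

-0.248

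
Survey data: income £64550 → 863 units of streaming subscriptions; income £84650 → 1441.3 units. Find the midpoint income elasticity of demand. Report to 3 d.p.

1.863

ΔQ = 1441.3 − 863 = 578.3; midpoint Q̄ = (863 + 1441.3)/2 = 1152.15.
ΔI = 84650 − 64550 = 20100; midpoint Ī = (64550 + 84650)/2 = 74600.
η = (ΔQ/Q̄) ÷ (ΔI/Ī) = (578.3/1152.15) ÷ (20100/74600) = 1.863.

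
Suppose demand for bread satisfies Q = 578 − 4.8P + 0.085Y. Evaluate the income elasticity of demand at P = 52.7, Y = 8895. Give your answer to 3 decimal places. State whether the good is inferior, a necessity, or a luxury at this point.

0.699 (necessity)

At P = 52.7, Y = 8895: Q = 1081.115.
Holding P constant, ∂Q/∂Y = 0.085.
η_Y = (∂Q/∂Y)·(Y/Q) = 0.085 × (8895/1081.115) = 0.699.
Since 0 < η < 1, this is a necessity.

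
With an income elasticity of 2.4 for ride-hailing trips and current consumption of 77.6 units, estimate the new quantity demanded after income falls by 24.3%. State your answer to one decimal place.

%ΔQ ≈ η × %ΔI = 2.4 × (-24.3%) = -58.32%.
New Q ≈ 77.6 × (1 − 0.5832) = 32.3.

32.3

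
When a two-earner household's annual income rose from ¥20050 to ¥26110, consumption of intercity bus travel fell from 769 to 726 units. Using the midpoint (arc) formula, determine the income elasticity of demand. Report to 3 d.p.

ΔQ = 726 − 769 = -43; midpoint Q̄ = (769 + 726)/2 = 747.5.
ΔI = 26110 − 20050 = 6060; midpoint Ī = (20050 + 26110)/2 = 23080.
η = (ΔQ/Q̄) ÷ (ΔI/Ī) = (-43/747.5) ÷ (6060/23080) = -0.219.

-0.219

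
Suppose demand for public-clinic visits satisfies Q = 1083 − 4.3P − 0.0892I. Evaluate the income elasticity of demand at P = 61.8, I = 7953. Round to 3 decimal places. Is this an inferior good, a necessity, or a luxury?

-6.578 (inferior good)

At P = 61.8, I = 7953: Q = 107.852.
Holding P constant, ∂Q/∂I = −0.0892.
η_I = (∂Q/∂I)·(I/Q) = -0.0892 × (7953/107.852) = -6.578.
Since η < 0, this is an inferior good.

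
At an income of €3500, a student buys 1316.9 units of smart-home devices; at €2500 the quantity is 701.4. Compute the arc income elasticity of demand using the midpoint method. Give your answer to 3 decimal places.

ΔQ = 701.4 − 1316.9 = -615.5; midpoint Q̄ = (1316.9 + 701.4)/2 = 1009.15.
ΔI = 2500 − 3500 = -1000; midpoint Ī = (3500 + 2500)/2 = 3000.
η = (ΔQ/Q̄) ÷ (ΔI/Ī) = (-615.5/1009.15) ÷ (-1000/3000) = 1.830.

1.830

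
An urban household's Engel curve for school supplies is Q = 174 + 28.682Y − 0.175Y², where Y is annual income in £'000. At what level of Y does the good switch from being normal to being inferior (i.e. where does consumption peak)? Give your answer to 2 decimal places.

dQ/dY = 28.682 − 0.35Y.
The good is inferior where dQ/dY < 0. Setting dQ/dY = 0 gives Y = 28.682 / 0.35 = 81.95.

81.95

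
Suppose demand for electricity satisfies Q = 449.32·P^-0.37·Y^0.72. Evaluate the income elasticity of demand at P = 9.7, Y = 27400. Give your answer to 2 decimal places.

0.72

For a multiplicative demand Q = A·P^α·Y^β, the income elasticity is β everywhere.
Here β = 0.72, so η = 0.72.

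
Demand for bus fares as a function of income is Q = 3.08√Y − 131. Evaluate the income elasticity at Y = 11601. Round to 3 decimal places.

0.826

At Y = 11601: Q = 200.740.
dQ/dY = 3.08/(2√Y) = 0.0142979 at this income.
η = (dQ/dY)·(Y/Q) = 0.0142979 × (11601/200.740) = 0.826.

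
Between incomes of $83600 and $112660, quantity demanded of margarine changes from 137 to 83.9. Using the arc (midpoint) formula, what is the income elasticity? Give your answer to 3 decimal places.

-1.623

ΔQ = 83.9 − 137 = -53.1; midpoint Q̄ = (137 + 83.9)/2 = 110.45.
ΔI = 112660 − 83600 = 29060; midpoint Ī = (83600 + 112660)/2 = 98130.
η = (ΔQ/Q̄) ÷ (ΔI/Ī) = (-53.1/110.45) ÷ (29060/98130) = -1.623.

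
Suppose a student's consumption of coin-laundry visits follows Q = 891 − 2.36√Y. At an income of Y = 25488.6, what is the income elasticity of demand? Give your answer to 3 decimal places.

At Y = 25488.6: Q = 514.222.
dQ/dY = -2.36/(2√Y) = -0.0073911 at this income.
η = (dQ/dY)·(Y/Q) = -0.0073911 × (25488.6/514.222) = -0.366.

-0.366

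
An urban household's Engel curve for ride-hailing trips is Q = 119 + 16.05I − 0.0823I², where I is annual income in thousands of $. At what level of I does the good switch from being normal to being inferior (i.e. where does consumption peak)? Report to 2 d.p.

97.51

dQ/dI = 16.05 − 0.1646I.
The good is inferior where dQ/dI < 0. Setting dQ/dI = 0 gives I = 16.05 / 0.1646 = 97.51.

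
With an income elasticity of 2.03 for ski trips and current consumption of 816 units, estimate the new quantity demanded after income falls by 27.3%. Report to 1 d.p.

%ΔQ ≈ η × %ΔI = 2.03 × (-27.3%) = -55.419%.
New Q ≈ 816 × (1 − 0.55419) = 363.8.

363.8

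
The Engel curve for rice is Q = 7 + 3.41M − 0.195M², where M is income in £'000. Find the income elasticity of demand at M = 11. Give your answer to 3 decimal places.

At M = 11: Q = 20.9150.
dQ/dM = 3.41 − 0.39M = -0.88000.
η = (dQ/dM)·(M/Q) = -0.88000 × (11/20.9150) = -0.463.

-0.463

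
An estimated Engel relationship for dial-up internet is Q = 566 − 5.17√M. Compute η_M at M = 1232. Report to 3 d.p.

At M = 1232: Q = 384.534.
dQ/dM = -5.17/(2√M) = -0.073647 at this income.
η = (dQ/dM)·(M/Q) = -0.073647 × (1232/384.534) = -0.236.

-0.236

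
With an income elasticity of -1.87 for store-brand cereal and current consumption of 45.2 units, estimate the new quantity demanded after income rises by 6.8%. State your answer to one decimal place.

39.5

%ΔQ ≈ η × %ΔI = -1.87 × 6.8% = -12.716%.
New Q ≈ 45.2 × (1 − 0.12716) = 39.5.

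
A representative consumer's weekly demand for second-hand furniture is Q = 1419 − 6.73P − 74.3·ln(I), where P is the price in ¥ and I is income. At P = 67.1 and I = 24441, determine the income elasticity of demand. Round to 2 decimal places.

At P = 67.1, I = 24441: Q = 216.689.
Holding P constant, ∂Q/∂I = -74.3/I = -0.00303997.
η_I = (∂Q/∂I)·(I/Q) = -0.00303997 × (24441/216.689) = -0.34.

-0.34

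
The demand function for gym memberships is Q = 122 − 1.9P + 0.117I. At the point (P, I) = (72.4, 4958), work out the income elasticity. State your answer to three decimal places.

At P = 72.4, I = 4958: Q = 564.526.
Holding P constant, ∂Q/∂I = 0.117.
η_I = (∂Q/∂I)·(I/Q) = 0.117 × (4958/564.526) = 1.028.

1.028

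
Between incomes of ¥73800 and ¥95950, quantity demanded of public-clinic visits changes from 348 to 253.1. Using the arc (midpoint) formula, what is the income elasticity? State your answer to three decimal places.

-1.210

ΔQ = 253.1 − 348 = -94.9; midpoint Q̄ = (348 + 253.1)/2 = 300.55.
ΔI = 95950 − 73800 = 22150; midpoint Ī = (73800 + 95950)/2 = 84875.
η = (ΔQ/Q̄) ÷ (ΔI/Ī) = (-94.9/300.55) ÷ (22150/84875) = -1.210.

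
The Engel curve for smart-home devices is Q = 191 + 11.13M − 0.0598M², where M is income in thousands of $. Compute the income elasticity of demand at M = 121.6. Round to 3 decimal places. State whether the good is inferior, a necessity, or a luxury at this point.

-0.629 (inferior good)

At M = 121.6: Q = 660.1717.
dQ/dM = 11.13 − 0.1196M = -3.41336.
η = (dQ/dM)·(M/Q) = -3.41336 × (121.6/660.1717) = -0.629.
η < 0 ⇒ inferior good.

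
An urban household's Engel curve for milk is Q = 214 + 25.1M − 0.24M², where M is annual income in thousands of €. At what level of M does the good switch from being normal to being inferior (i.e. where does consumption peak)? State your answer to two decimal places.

dQ/dM = 25.1 − 0.48M.
The good is inferior where dQ/dM < 0. Setting dQ/dM = 0 gives M = 25.1 / 0.48 = 52.29.

52.29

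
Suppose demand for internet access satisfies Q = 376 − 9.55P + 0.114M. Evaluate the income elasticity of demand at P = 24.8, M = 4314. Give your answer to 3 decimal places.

0.779

At P = 24.8, M = 4314: Q = 630.956.
Holding P constant, ∂Q/∂M = 0.114.
η_M = (∂Q/∂M)·(M/Q) = 0.114 × (4314/630.956) = 0.779.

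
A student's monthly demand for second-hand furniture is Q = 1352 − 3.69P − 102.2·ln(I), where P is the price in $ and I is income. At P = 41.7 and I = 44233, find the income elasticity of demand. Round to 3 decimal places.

At P = 41.7, I = 44233: Q = 104.870.
Holding P constant, ∂Q/∂I = -102.2/I = -0.00231049.
η_I = (∂Q/∂I)·(I/Q) = -0.00231049 × (44233/104.870) = -0.975.

-0.975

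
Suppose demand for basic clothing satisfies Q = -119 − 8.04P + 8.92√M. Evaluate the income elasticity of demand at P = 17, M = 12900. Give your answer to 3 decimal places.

0.669

At P = 17, M = 12900: Q = 757.437.
Holding P constant, ∂Q/∂M = 8.92/(2√M) = 0.0392681.
η_M = (∂Q/∂M)·(M/Q) = 0.0392681 × (12900/757.437) = 0.669.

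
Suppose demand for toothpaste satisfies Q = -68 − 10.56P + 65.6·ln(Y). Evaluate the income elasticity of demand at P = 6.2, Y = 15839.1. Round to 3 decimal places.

At P = 6.2, Y = 15839.1: Q = 500.896.
Holding P constant, ∂Q/∂Y = 65.6/Y = 0.00414165.
η_Y = (∂Q/∂Y)·(Y/Q) = 0.00414165 × (15839.1/500.896) = 0.131.

0.131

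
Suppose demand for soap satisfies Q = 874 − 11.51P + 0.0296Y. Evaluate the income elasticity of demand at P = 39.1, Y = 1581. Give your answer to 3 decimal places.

0.099

At P = 39.1, Y = 1581: Q = 470.757.
Holding P constant, ∂Q/∂Y = 0.0296.
η_Y = (∂Q/∂Y)·(Y/Q) = 0.0296 × (1581/470.757) = 0.099.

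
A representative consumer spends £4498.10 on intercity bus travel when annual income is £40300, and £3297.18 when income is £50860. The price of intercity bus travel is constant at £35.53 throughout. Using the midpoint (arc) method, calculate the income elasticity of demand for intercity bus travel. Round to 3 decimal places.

With a constant price, Q₁ = 4498.10/35.53 = 126.600 and Q₂ = 3297.18/35.53 = 92.800 (equivalently, work directly with expenditure since P cancels).
Midpoint %ΔQ = (3297.18 − 4498.10)/3897.64 = -0.30811; midpoint %ΔI = (50860 − 40300)/45580 = 0.23168.
η = -0.30811 / 0.23168 = -1.330.

-1.330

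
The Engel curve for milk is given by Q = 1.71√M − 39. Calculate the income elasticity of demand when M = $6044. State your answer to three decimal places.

At M = 6044: Q = 93.941.
dQ/dM = 1.71/(2√M) = 0.0109978 at this income.
η = (dQ/dM)·(M/Q) = 0.0109978 × (6044/93.941) = 0.708.

0.708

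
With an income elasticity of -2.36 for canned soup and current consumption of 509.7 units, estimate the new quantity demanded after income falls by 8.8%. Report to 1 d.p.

615.6

%ΔQ ≈ η × %ΔI = -2.36 × (-8.8%) = 20.768%.
New Q ≈ 509.7 × (1 + 0.20768) = 615.6.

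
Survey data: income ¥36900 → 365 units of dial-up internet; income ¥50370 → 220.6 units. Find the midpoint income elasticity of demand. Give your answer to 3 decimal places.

ΔQ = 220.6 − 365 = -144.4; midpoint Q̄ = (365 + 220.6)/2 = 292.8.
ΔI = 50370 − 36900 = 13470; midpoint Ī = (36900 + 50370)/2 = 43635.
η = (ΔQ/Q̄) ÷ (ΔI/Ī) = (-144.4/292.8) ÷ (13470/43635) = -1.598.

-1.598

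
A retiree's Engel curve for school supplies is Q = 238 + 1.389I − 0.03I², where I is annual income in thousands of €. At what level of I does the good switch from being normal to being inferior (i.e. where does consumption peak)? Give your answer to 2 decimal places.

23.15

dQ/dI = 1.389 − 0.06I.
The good is inferior where dQ/dI < 0. Setting dQ/dI = 0 gives I = 1.389 / 0.06 = 23.15.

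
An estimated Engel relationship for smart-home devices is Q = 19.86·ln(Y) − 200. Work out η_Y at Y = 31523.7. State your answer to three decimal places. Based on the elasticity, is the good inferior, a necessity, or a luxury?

3.472 (luxury)

At Y = 31523.7: Q = 5.720.
dQ/dY = 19.86/Y = 0.000630002 at this income.
η = (dQ/dY)·(Y/Q) = 0.000630002 × (31523.7/5.720) = 3.472.
Since η > 1, the good is a luxury.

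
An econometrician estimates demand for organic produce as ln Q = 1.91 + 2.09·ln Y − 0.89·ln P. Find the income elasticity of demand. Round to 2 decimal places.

2.09

In a log-linear demand, the coefficient on ln Y is the income elasticity.
So η = 2.09.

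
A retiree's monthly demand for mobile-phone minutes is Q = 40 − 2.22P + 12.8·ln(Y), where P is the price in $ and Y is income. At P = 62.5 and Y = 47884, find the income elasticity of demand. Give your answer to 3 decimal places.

At P = 62.5, Y = 47884: Q = 39.190.
Holding P constant, ∂Q/∂Y = 12.8/Y = 0.000267313.
η_Y = (∂Q/∂Y)·(Y/Q) = 0.000267313 × (47884/39.190) = 0.327.

0.327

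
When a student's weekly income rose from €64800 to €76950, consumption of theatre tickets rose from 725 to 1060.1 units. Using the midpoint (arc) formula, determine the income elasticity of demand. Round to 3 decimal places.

ΔQ = 1060.1 − 725 = 335.1; midpoint Q̄ = (725 + 1060.1)/2 = 892.55.
ΔI = 76950 − 64800 = 12150; midpoint Ī = (64800 + 76950)/2 = 70875.
η = (ΔQ/Q̄) ÷ (ΔI/Ī) = (335.1/892.55) ÷ (12150/70875) = 2.190.

2.190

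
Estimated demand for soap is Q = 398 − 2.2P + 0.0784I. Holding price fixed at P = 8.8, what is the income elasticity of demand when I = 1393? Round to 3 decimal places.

0.224

At P = 8.8, I = 1393: Q = 487.851.
Holding P constant, ∂Q/∂I = 0.0784.
η_I = (∂Q/∂I)·(I/Q) = 0.0784 × (1393/487.851) = 0.224.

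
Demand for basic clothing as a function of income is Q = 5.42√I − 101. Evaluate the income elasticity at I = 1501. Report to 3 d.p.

0.963

At I = 1501: Q = 108.986.
dQ/dI = 5.42/(2√I) = 0.0699486 at this income.
η = (dQ/dI)·(I/Q) = 0.0699486 × (1501/108.986) = 0.963.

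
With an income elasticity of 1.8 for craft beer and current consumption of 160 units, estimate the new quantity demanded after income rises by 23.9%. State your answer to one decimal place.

%ΔQ ≈ η × %ΔI = 1.8 × 23.9% = 43.02%.
New Q ≈ 160 × (1 + 0.4302) = 228.8.

228.8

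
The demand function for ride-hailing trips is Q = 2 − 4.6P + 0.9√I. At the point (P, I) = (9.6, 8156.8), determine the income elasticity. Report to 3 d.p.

1.039

At P = 9.6, I = 8156.8: Q = 39.124.
Holding P constant, ∂Q/∂I = 0.9/(2√I) = 0.00498256.
η_I = (∂Q/∂I)·(I/Q) = 0.00498256 × (8156.8/39.124) = 1.039.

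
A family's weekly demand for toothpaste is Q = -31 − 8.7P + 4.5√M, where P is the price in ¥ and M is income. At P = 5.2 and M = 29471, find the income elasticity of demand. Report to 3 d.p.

At P = 5.2, M = 29471: Q = 696.280.
Holding P constant, ∂Q/∂M = 4.5/(2√M) = 0.0131065.
η_M = (∂Q/∂M)·(M/Q) = 0.0131065 × (29471/696.280) = 0.555.

0.555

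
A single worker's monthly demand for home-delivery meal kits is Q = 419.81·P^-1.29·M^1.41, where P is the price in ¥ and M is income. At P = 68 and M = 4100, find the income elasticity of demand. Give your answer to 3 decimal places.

1.410

For a multiplicative demand Q = A·P^α·M^β, the income elasticity is β everywhere.
Here β = 1.41, so η = 1.410.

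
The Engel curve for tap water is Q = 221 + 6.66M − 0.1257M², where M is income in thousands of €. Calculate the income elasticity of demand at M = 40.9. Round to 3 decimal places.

At M = 40.9: Q = 283.1218.
dQ/dM = 6.66 − 0.2514M = -3.62226.
η = (dQ/dM)·(M/Q) = -3.62226 × (40.9/283.1218) = -0.523.

-0.523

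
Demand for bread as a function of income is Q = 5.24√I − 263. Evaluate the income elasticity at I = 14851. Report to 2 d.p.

0.85

At I = 14851: Q = 375.571.
dQ/dI = 5.24/(2√I) = 0.0214993 at this income.
η = (dQ/dI)·(I/Q) = 0.0214993 × (14851/375.571) = 0.85.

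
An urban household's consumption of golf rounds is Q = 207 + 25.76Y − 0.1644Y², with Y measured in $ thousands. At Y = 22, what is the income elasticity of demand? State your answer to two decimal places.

0.59

At Y = 22: Q = 694.1504.
dQ/dY = 25.76 − 0.3288Y = 18.52640.
η = (dQ/dY)·(Y/Q) = 18.52640 × (22/694.1504) = 0.59.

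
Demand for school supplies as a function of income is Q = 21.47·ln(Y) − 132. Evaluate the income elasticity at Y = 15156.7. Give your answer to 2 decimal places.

0.29

At Y = 15156.7: Q = 74.674.
dQ/dY = 21.47/Y = 0.00141654 at this income.
η = (dQ/dY)·(Y/Q) = 0.00141654 × (15156.7/74.674) = 0.29.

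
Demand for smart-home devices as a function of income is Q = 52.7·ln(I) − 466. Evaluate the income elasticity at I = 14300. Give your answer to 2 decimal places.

1.38

At I = 14300: Q = 38.234.
dQ/dI = 52.7/I = 0.00368531 at this income.
η = (dQ/dI)·(I/Q) = 0.00368531 × (14300/38.234) = 1.38.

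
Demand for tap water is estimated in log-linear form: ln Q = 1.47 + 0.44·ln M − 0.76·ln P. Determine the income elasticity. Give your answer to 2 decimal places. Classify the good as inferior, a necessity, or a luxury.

0.44 (necessity)

In a log-linear demand, the coefficient on ln M is the income elasticity.
So η = 0.44.
0 < η < 1 ⇒ necessity.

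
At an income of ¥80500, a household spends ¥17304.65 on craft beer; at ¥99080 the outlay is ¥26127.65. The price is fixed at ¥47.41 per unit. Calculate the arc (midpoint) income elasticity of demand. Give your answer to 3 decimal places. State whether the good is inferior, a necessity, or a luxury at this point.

1.963 (luxury)

With a constant price, Q₁ = 17304.65/47.41 = 365.000 and Q₂ = 26127.65/47.41 = 551.100 (equivalently, work directly with expenditure since P cancels).
Midpoint %ΔQ = (26127.65 − 17304.65)/21716.15 = 0.40629; midpoint %ΔI = (99080 − 80500)/89790 = 0.20693.
η = 0.40629 / 0.20693 = 1.963.
η > 1 ⇒ luxury.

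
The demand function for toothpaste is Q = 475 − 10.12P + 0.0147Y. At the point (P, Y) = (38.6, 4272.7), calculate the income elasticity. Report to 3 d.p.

0.427

At P = 38.6, Y = 4272.7: Q = 147.177.
Holding P constant, ∂Q/∂Y = 0.0147.
η_Y = (∂Q/∂Y)·(Y/Q) = 0.0147 × (4272.7/147.177) = 0.427.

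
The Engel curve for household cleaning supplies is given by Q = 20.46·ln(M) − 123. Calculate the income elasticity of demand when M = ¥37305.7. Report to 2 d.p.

At M = 37305.7: Q = 92.380.
dQ/dM = 20.46/M = 0.000548442 at this income.
η = (dQ/dM)·(M/Q) = 0.000548442 × (37305.7/92.380) = 0.22.

0.22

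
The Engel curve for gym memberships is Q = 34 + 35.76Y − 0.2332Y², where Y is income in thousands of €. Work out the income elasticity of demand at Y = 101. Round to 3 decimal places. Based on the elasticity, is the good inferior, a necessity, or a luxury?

At Y = 101: Q = 1266.8868.
dQ/dY = 35.76 − 0.4664Y = -11.34640.
η = (dQ/dY)·(Y/Q) = -11.34640 × (101/1266.8868) = -0.905.
η < 0 ⇒ inferior good.

-0.905 (inferior good)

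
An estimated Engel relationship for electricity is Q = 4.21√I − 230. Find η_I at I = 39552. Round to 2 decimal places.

0.69

At I = 39552: Q = 607.272.
dQ/dI = 4.21/(2√I) = 0.0105844 at this income.
η = (dQ/dI)·(I/Q) = 0.0105844 × (39552/607.272) = 0.69.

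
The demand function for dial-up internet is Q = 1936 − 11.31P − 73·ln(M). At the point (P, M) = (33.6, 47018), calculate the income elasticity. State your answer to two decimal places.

At P = 33.6, M = 47018: Q = 770.629.
Holding P constant, ∂Q/∂M = -73/M = -0.0015526.
η_M = (∂Q/∂M)·(M/Q) = -0.0015526 × (47018/770.629) = -0.09.

-0.09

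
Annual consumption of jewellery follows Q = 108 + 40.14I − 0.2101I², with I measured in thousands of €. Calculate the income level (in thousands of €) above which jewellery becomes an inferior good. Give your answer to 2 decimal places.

dQ/dI = 40.14 − 0.4202I.
The good is inferior where dQ/dI < 0. Setting dQ/dI = 0 gives I = 40.14 / 0.4202 = 95.53.

95.53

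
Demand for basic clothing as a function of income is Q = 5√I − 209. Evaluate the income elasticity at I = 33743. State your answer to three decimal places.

At I = 33743: Q = 709.463.
dQ/dI = 5/(2√I) = 0.0136097 at this income.
η = (dQ/dI)·(I/Q) = 0.0136097 × (33743/709.463) = 0.647.

0.647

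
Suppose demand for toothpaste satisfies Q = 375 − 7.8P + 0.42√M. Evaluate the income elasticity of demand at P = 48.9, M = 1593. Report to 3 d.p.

0.810

At P = 48.9, M = 1593: Q = 10.343.
Holding P constant, ∂Q/∂M = 0.42/(2√M) = 0.00526152.
η_M = (∂Q/∂M)·(M/Q) = 0.00526152 × (1593/10.343) = 0.810.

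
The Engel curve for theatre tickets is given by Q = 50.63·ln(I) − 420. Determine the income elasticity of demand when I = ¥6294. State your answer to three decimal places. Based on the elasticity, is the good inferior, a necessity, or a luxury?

2.213 (luxury)

At I = 6294: Q = 22.878.
dQ/dI = 50.63/I = 0.00804417 at this income.
η = (dQ/dI)·(I/Q) = 0.00804417 × (6294/22.878) = 2.213.
Since η > 1, the good is a luxury.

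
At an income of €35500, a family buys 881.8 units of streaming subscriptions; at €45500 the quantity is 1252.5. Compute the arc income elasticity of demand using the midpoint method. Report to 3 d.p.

1.407

ΔQ = 1252.5 − 881.8 = 370.7; midpoint Q̄ = (881.8 + 1252.5)/2 = 1067.15.
ΔI = 45500 − 35500 = 10000; midpoint Ī = (35500 + 45500)/2 = 40500.
η = (ΔQ/Q̄) ÷ (ΔI/Ī) = (370.7/1067.15) ÷ (10000/40500) = 1.407.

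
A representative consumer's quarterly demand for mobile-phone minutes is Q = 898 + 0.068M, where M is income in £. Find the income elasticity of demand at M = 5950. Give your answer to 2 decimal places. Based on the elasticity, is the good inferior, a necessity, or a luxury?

0.31 (necessity)

At M = 5950: Q = 1302.600.
dQ/dM = 0.068.
η = (dQ/dM)·(M/Q) = 0.068 × (5950/1302.600) = 0.31.
Since 0 < η < 1, the good is a necessity.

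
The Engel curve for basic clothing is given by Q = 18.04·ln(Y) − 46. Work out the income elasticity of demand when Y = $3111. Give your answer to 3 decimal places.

At Y = 3111: Q = 99.090.
dQ/dY = 18.04/Y = 0.00579878 at this income.
η = (dQ/dY)·(Y/Q) = 0.00579878 × (3111/99.090) = 0.182.

0.182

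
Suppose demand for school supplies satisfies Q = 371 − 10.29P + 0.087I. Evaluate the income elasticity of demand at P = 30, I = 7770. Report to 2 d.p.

At P = 30, I = 7770: Q = 738.290.
Holding P constant, ∂Q/∂I = 0.087.
η_I = (∂Q/∂I)·(I/Q) = 0.087 × (7770/738.290) = 0.92.

0.92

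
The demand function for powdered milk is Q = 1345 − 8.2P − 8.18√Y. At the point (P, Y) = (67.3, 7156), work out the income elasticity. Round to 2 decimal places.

-3.42

At P = 67.3, Y = 7156: Q = 101.168.
Holding P constant, ∂Q/∂Y = -8.18/(2√Y) = -0.0483491.
η_Y = (∂Q/∂Y)·(Y/Q) = -0.0483491 × (7156/101.168) = -3.42.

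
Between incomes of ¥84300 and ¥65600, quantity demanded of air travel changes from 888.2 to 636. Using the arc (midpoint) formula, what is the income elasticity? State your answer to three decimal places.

ΔQ = 636 − 888.2 = -252.2; midpoint Q̄ = (888.2 + 636)/2 = 762.1.
ΔI = 65600 − 84300 = -18700; midpoint Ī = (84300 + 65600)/2 = 74950.
η = (ΔQ/Q̄) ÷ (ΔI/Ī) = (-252.2/762.1) ÷ (-18700/74950) = 1.326.

1.326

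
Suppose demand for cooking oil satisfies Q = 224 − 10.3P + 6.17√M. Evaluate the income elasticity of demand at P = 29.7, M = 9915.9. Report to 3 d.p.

0.577

At P = 29.7, M = 9915.9: Q = 532.490.
Holding P constant, ∂Q/∂M = 6.17/(2√M) = 0.0309805.
η_M = (∂Q/∂M)·(M/Q) = 0.0309805 × (9915.9/532.490) = 0.577.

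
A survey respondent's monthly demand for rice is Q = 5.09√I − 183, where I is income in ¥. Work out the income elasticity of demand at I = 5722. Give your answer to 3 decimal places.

At I = 5722: Q = 202.027.
dQ/dI = 5.09/(2√I) = 0.0336445 at this income.
η = (dQ/dI)·(I/Q) = 0.0336445 × (5722/202.027) = 0.953.

0.953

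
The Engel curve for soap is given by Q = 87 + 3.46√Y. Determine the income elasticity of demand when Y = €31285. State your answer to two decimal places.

0.44

At Y = 31285: Q = 698.990.
dQ/dY = 3.46/(2√Y) = 0.00978088 at this income.
η = (dQ/dY)·(Y/Q) = 0.00978088 × (31285/698.990) = 0.44.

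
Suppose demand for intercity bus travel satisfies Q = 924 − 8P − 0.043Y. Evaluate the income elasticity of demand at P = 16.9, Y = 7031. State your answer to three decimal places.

-0.621

At P = 16.9, Y = 7031: Q = 486.467.
Holding P constant, ∂Q/∂Y = −0.043.
η_Y = (∂Q/∂Y)·(Y/Q) = -0.043 × (7031/486.467) = -0.621.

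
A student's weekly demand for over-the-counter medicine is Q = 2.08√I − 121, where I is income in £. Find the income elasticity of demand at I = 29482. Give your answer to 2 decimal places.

At I = 29482: Q = 236.143.
dQ/dI = 2.08/(2√I) = 0.00605696 at this income.
η = (dQ/dI)·(I/Q) = 0.00605696 × (29482/236.143) = 0.76.

0.76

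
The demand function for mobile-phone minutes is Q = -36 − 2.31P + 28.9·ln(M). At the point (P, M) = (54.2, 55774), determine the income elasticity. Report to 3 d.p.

0.187

At P = 54.2, M = 55774: Q = 154.648.
Holding P constant, ∂Q/∂M = 28.9/M = 0.000518163.
η_M = (∂Q/∂M)·(M/Q) = 0.000518163 × (55774/154.648) = 0.187.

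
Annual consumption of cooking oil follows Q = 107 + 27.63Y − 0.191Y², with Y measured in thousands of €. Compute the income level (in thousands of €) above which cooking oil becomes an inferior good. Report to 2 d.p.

dQ/dY = 27.63 − 0.382Y.
The good is inferior where dQ/dY < 0. Setting dQ/dY = 0 gives Y = 27.63 / 0.382 = 72.33.

72.33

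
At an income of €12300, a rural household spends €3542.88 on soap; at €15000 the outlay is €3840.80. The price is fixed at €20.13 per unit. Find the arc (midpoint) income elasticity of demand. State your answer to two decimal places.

With a constant price, Q₁ = 3542.88/20.13 = 176.000 and Q₂ = 3840.80/20.13 = 190.800 (equivalently, work directly with expenditure since P cancels).
Midpoint %ΔQ = (3840.80 − 3542.88)/3691.84 = 0.08070; midpoint %ΔI = (15000 − 12300)/13650 = 0.19780.
η = 0.08070 / 0.19780 = 0.41.

0.41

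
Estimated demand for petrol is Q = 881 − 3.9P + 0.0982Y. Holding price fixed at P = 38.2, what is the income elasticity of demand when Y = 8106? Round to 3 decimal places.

0.521

At P = 38.2, Y = 8106: Q = 1528.029.
Holding P constant, ∂Q/∂Y = 0.0982.
η_Y = (∂Q/∂Y)·(Y/Q) = 0.0982 × (8106/1528.029) = 0.521.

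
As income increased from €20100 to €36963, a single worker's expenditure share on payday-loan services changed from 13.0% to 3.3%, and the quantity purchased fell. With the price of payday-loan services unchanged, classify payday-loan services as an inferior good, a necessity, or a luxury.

inferior good

Quantity demanded falls as income rises, so η < 0.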